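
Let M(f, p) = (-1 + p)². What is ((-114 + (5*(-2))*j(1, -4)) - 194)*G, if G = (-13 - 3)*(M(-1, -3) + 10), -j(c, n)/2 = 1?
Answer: 119808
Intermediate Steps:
j(c, n) = -2 (j(c, n) = -2*1 = -2)
G = -416 (G = (-13 - 3)*((-1 - 3)² + 10) = -16*((-4)² + 10) = -16*(16 + 10) = -16*26 = -416)
((-114 + (5*(-2))*j(1, -4)) - 194)*G = ((-114 + (5*(-2))*(-2)) - 194)*(-416) = ((-114 - 10*(-2)) - 194)*(-416) = ((-114 + 20) - 194)*(-416) = (-94 - 194)*(-416) = -288*(-416) = 119808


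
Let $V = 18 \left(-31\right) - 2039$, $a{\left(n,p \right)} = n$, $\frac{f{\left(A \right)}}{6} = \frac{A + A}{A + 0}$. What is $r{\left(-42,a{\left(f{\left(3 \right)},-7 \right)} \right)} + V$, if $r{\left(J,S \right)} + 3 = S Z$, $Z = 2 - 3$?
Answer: $-2612$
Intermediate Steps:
$f{\left(A \right)} = 12$ ($f{\left(A \right)} = 6 \frac{A + A}{A + 0} = 6 \frac{2 A}{A} = 6 \cdot 2 = 12$)
$Z = -1$ ($Z = 2 - 3 = -1$)
$r{\left(J,S \right)} = -3 - S$ ($r{\left(J,S \right)} = -3 + S \left(-1\right) = -3 - S$)
$V = -2597$ ($V = -558 - 2039 = -2597$)
$r{\left(-42,a{\left(f{\left(3 \right)},-7 \right)} \right)} + V = \left(-3 - 12\right) - 2597 = -15 - 2597 = -2612$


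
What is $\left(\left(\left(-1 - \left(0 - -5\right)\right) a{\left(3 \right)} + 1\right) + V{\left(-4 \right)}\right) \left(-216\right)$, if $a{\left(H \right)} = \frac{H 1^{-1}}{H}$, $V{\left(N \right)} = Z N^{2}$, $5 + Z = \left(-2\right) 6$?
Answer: $59832$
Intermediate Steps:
$Z = -17$ ($Z = -5 - 12 = -17$)
$V{\left(N \right)} = - 17 N^{2}$
$a{\left(H \right)} = 1$ ($a{\left(H \right)} = \frac{H 1}{H} = \frac{H}{H} = 1$)
$\left(\left(\left(-1 - \left(0 - -5\right)\right) a{\left(3 \right)} + 1\right) + V{\left(-4 \right)}\right) \left(-216\right) = \left(\left(\left(-1 - \left(0 - -5\right)\right) 1 + 1\right) - 17 \left(-4\right)^{2}\right) \left(-216\right) = \left(\left(\left(-1 - \left(0 + 5\right)\right) 1 + 1\right) - 272\right) \left(-216\right) = \left(\left(\left(-1 - 5\right) 1 + 1\right) - 272\right) \left(-216\right) = \left(\left(\left(-6\right) 1 + 1\right) - 272\right) \left(-216\right) = \left(\left(-6 + 1\right) - 272\right) \left(-216\right) = \left(-5 - 272\right) \left(-216\right) = \left(-277\right) \left(-216\right) = 59832$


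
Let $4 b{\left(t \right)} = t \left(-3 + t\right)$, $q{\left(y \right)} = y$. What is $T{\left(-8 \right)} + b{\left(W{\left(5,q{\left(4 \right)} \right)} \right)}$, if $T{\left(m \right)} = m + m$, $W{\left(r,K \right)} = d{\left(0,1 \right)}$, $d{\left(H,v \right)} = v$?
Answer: $- \frac{33}{2} \approx -16.5$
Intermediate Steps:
$W{\left(r,K \right)} = 1$
$T{\left(m \right)} = 2 m$
$b{\left(t \right)} = \frac{t \left(-3 + t\right)}{4}$
$T{\left(-8 \right)} + b{\left(W{\left(5,q{\left(4 \right)} \right)} \right)} = 2 \left(-8\right) + \frac{1}{4} \cdot 1 \left(-3 + 1\right) = -16 + \frac{1}{4} \cdot 1 \left(-2\right) = -16 - \frac{1}{2} = - \frac{33}{2}$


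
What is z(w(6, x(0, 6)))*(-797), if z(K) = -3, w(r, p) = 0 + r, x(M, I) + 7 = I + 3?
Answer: 2391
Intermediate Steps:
x(M, I) = -4 + I (x(M, I) = -7 + (I + 3) = -7 + (3 + I) = -4 + I)
w(r, p) = r
z(w(6, x(0, 6)))*(-797) = -3*(-797) = 2391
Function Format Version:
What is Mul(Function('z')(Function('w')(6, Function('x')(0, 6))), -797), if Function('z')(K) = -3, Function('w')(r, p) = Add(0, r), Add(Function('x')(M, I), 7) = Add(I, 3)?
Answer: 2391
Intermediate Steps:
Function('x')(M, I) = Add(-4, I) (Function('x')(M, I) = Add(-7, Add(I, 3)) = Add(-7, Add(3, I)) = Add(-4, I))
Function('w')(r, p) = r
Mul(Function('z')(Function('w')(6, Function('x')(0, 6))), -797) = Mul(-3, -797) = 2391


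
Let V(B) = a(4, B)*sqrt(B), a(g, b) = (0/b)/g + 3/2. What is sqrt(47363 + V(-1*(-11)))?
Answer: sqrt(189452 + 6*sqrt(11))/2 ≈ 217.64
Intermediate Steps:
a(g, b) = 3/2 (a(g, b) = 0/g + 3*(1/2) = 0 + 3/2 = 3/2)
V(B) = 3*sqrt(B)/2
sqrt(47363 + V(-1*(-11))) = sqrt(47363 + 3*sqrt(-1*(-11))/2) = sqrt(47363 + 3*sqrt(11)/2)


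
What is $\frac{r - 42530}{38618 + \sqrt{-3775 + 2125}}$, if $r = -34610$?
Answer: $- \frac{1489496260}{745675787} + \frac{192850 i \sqrt{66}}{745675787} \approx -1.9975 + 0.0021011 i$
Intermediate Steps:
$\frac{r - 42530}{38618 + \sqrt{-3775 + 2125}} = \frac{-34610 - 42530}{38618 + \sqrt{-3775 + 2125}} = - \frac{77140}{38618 + \sqrt{-1650}} = - \frac{77140}{38618 + 5 i \sqrt{66}}$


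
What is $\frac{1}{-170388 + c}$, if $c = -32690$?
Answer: $- \frac{1}{203078} \approx -4.9242 \cdot 10^{-6}$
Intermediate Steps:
$\frac{1}{-170388 + c} = \frac{1}{-170388 - 32690} = \frac{1}{-203078} = - \frac{1}{203078}$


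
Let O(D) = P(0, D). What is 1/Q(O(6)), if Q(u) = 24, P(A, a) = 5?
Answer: 1/24 ≈ 0.041667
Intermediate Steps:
O(D) = 5
1/Q(O(6)) = 1/24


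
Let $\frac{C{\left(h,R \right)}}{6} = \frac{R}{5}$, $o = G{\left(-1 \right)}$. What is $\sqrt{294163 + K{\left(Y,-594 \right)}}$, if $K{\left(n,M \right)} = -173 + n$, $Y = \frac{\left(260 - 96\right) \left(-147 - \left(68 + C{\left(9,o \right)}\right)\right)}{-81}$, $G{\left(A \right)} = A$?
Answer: $\frac{\sqrt{596206330}}{45} \approx 542.61$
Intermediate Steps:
$o = -1$
$C{\left(h,R \right)} = \frac{6 R}{5}$ ($C{\left(h,R \right)} = 6 \frac{R}{5} = \frac{6 R}{5}$)
$Y = \frac{175316}{405}$ ($Y = \frac{\left(260 - 96\right) \left(-147 - \left(68 + \frac{6}{5} \left(-1\right)\right)\right)}{-81} = 164 \left(-147 - \frac{334}{5}\right) \left(- \frac{1}{81}\right) = 164 \left(- \frac{1069}{5}\right) \left(- \frac{1}{81}\right) = \left(- \frac{175316}{5}\right) \left(- \frac{1}{81}\right) = \frac{175316}{405} \approx 432.88$)
$\sqrt{294163 + K{\left(Y,-594 \right)}} = \sqrt{294163 + \left(-173 + \frac{175316}{405}\right)} = \sqrt{294163 + \frac{105251}{405}} = \sqrt{\frac{119241266}{405}} = \frac{\sqrt{596206330}}{45}$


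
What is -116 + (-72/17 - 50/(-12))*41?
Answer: -12119/102 ≈ -118.81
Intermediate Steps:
-116 + (-72/17 - 50/(-12))*41 = -116 + (-72*1/17 - 50*(-1/12))*41 = -116 + (-72/17 + 25/6)*41 = -116 - 7/102*41 = -116 - 287/102 = -12119/102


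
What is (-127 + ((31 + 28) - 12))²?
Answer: 6400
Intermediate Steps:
(-127 + ((31 + 28) - 12))² = (-127 + (59 - 12))² = (-127 + 47)² = (-80)² = 6400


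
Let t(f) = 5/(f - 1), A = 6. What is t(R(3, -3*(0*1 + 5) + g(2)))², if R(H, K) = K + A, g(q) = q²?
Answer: 25/36 ≈ 0.69444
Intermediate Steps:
R(H, K) = 6 + K (R(H, K) = K + 6 = 6 + K)
t(f) = 5/(-1 + f)
t(R(3, -3*(0*1 + 5) + g(2)))² = (5/(-1 + (6 + (-3*(0*1 + 5) + 2²))))² = (5/(-1 + (6 + (-3*(0 + 5) + 4))))² = (5/(-1 + (6 + (-3*5 + 4))))² = (5/(-1 + (6 + (-15 + 4))))² = (5/(-1 + (6 - 11)))² = (5/(-1 - 5))² = (5/(-6))² = (5*(-⅙))² = (-⅚)² = 25/36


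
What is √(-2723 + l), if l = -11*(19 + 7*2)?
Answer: I*√3086 ≈ 55.552*I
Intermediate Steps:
l = -363 (l = -11*(19 + 14) = -11*33 = -363)
√(-2723 + l) = √(-2723 - 363) = √(-3086) = I*√3086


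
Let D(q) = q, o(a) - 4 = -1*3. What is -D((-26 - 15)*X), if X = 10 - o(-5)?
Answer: 369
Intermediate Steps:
o(a) = 1 (o(a) = 4 - 1*3 = 4 - 3 = 1)
X = 9 (X = 10 - 1*1 = 10 - 1 = 9)
-D((-26 - 15)*X) = -(-26 - 15)*9 = -(-41)*9 = -1*(-369) = 369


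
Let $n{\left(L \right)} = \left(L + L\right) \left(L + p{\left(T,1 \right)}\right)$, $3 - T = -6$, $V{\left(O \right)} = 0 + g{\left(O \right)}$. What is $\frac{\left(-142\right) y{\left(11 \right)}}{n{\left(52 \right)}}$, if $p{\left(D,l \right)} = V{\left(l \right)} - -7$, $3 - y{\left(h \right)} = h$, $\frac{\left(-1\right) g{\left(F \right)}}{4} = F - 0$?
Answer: $\frac{142}{715} \approx 0.1986$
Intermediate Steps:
$g{\left(F \right)} = - 4 F$ ($g{\left(F \right)} = - 4 \left(F - 0\right) = - 4 \left(F + 0\right) = - 4 F$)
$y{\left(h \right)} = 3 - h$
$V{\left(O \right)} = - 4 O$ ($V{\left(O \right)} = 0 - 4 O = - 4 O$)
$T = 9$ ($T = 3 - -6 = 3 + 6 = 9$)
$p{\left(D,l \right)} = 7 - 4 l$ ($p{\left(D,l \right)} = - 4 l - -7 = - 4 l + 7 = 7 - 4 l$)
$n{\left(L \right)} = 2 L \left(3 + L\right)$ ($n{\left(L \right)} = \left(L + L\right) \left(L + \left(7 - 4\right)\right) = 2 L \left(L + \left(7 - 4\right)\right) = 2 L \left(L + 3\right) = 2 L \left(3 + L\right)$)
$\frac{\left(-142\right) y{\left(11 \right)}}{n{\left(52 \right)}} = \frac{\left(-142\right) \left(3 - 11\right)}{2 \cdot 52 \left(3 + 52\right)} = \frac{\left(-142\right) \left(3 - 11\right)}{2 \cdot 52 \cdot 55} = \frac{\left(-142\right) \left(-8\right)}{5720} = 1136 \cdot \frac{1}{5720} = \frac{142}{715}$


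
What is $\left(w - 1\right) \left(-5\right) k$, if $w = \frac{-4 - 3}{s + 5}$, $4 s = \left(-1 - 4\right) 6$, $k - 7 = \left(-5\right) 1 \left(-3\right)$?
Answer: $-198$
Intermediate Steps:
$k = 22$ ($k = 7 + \left(-5\right) 1 \left(-3\right) = 7 - -15 = 7 + 15 = 22$)
$s = - \frac{15}{2}$ ($s = \frac{\left(-1 - 4\right) 6}{4} = \frac{\left(-5\right) 6}{4} = \frac{1}{4} \left(-30\right) = - \frac{15}{2} \approx -7.5$)
$w = \frac{14}{5}$ ($w = \frac{-4 - 3}{- \frac{15}{2} + 5} = - \frac{7}{- \frac{5}{2}} = \left(-7\right) \left(- \frac{2}{5}\right) = \frac{14}{5} \approx 2.8$)
$\left(w - 1\right) \left(-5\right) k = \left(\frac{14}{5} - 1\right) \left(-5\right) 22 = \frac{9}{5} \left(-5\right) 22 = \left(-9\right) 22 = -198$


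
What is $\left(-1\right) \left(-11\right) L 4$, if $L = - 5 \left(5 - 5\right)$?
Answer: $0$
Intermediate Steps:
$L = 0$ ($L = \left(-5\right) 0 = 0$)
$\left(-1\right) \left(-11\right) L 4 = \left(-1\right) \left(-11\right) 0 \cdot 4 = 11 \cdot 0 \cdot 4 = 0 \cdot 4 = 0$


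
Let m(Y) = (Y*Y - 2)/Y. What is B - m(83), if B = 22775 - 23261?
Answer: -47225/83 ≈ -568.98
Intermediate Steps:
B = -486
m(Y) = (-2 + Y²)/Y (m(Y) = (Y² - 2)/Y = (-2 + Y²)/Y)
B - m(83) = -486 - (83 - 2/83) = -486 - 1*6887/83 = -486 - 6887/83 = -47225/83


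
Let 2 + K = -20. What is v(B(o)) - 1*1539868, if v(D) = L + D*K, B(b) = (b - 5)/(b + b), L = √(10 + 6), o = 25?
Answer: -7699364/5 ≈ -1.5399e+6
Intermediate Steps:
K = -22 (K = -2 - 20 = -22)
L = 4 (L = √16 = 4)
B(b) = (-5 + b)/(2*b) (B(b) = (-5 + b)/((2*b)) = (-5 + b)*(1/(2*b)) = (-5 + b)/(2*b))
v(D) = 4 - 22*D (v(D) = 4 + D*(-22) = 4 - 22*D)
v(B(o)) - 1*1539868 = (4 - 11*(-5 + 25)/25) - 1*1539868 = (4 - 11*20/25) - 1539868 = (4 - 22*⅖) - 1539868 = (4 - 44/5) - 1539868 = -24/5 - 1539868 = -7699364/5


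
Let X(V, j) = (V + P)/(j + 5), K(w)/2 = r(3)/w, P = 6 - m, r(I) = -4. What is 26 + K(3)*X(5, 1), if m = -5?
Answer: 170/9 ≈ 18.889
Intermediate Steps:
P = 11 (P = 6 - 1*(-5) = 6 + 5 = 11)
K(w) = -8/w (K(w) = 2*(-4/w) = -8/w)
X(V, j) = (11 + V)/(5 + j) (X(V, j) = (V + 11)/(j + 5) = (11 + V)/(5 + j))
26 + K(3)*X(5, 1) = 26 + (-8/3)*((11 + 5)/(5 + 1)) = 26 + (-8*⅓)*(16/6) = 26 - 4*16/9 = 26 - 8/3*8/3 = 26 - 64/9 = 170/9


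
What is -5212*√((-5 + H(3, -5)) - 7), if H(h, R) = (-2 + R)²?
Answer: -5212*√37 ≈ -31703.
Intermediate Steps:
-5212*√((-5 + H(3, -5)) - 7) = -5212*√((-5 + (-2 - 5)²) - 7) = -5212*√((-5 + (-7)²) - 7) = -5212*√((-5 + 49) - 7) = -5212*√(44 - 7) = -5212*√37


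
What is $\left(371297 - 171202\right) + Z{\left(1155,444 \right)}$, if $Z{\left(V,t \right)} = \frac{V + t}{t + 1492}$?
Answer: $\frac{387385519}{1936} \approx 2.001 \cdot 10^{5}$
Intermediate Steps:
$Z{\left(V,t \right)} = \frac{V + t}{1492 + t}$
$\left(371297 - 171202\right) + Z{\left(1155,444 \right)} = \left(371297 - 171202\right) + \frac{1155 + 444}{1492 + 444} = 200095 + \frac{1}{1936} \cdot 1599 = 200095 + \frac{1599}{1936} = \frac{387385519}{1936}$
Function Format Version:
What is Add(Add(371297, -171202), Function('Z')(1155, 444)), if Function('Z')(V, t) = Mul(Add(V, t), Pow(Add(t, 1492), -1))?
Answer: Rational(387385519, 1936) ≈ 2.0010e+5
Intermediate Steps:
Function('Z')(V, t) = Mul(Pow(Add(1492, t), -1), Add(V, t)) (Function('Z')(V, t) = Mul(Add(V, t), Pow(Add(1492, t), -1)) = Mul(Pow(Add(1492, t), -1), Add(V, t)))
Add(Add(371297, -171202), Function('Z')(1155, 444)) = Add(Add(371297, -171202), Mul(Pow(Add(1492, 444), -1), Add(1155, 444))) = Add(200095, Mul(Pow(1936, -1), 1599)) = Add(200095, Mul(Rational(1, 1936), 1599)) = Add(200095, Rational(1599, 1936)) = Rational(387385519, 1936)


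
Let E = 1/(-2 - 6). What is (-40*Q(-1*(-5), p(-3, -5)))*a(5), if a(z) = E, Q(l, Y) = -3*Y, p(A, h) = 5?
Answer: -75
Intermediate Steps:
E = -1/8 (E = 1/(-8) = -1/8 ≈ -0.12500)
a(z) = -1/8
(-40*Q(-1*(-5), p(-3, -5)))*a(5) = -(-120)*5*(-1/8) = -40*(-15)*(-1/8) = 600*(-1/8) = -75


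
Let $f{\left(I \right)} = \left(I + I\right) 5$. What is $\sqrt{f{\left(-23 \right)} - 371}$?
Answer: $i \sqrt{601} \approx 24.515 i$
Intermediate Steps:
$f{\left(I \right)} = 10 I$ ($f{\left(I \right)} = 2 I 5 = 10 I$)
$\sqrt{f{\left(-23 \right)} - 371} = \sqrt{10 \left(-23\right) - 371} = \sqrt{-230 - 371} = \sqrt{-601} = i \sqrt{601}$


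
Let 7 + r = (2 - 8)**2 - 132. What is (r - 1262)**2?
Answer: 1863225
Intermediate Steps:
r = -103 (r = -7 + ((2 - 8)**2 - 132) = -7 + ((-6)**2 - 132) = -7 + (36 - 132) = -7 - 96 = -103)
(r - 1262)**2 = (-103 - 1262)**2 = (-1365)**2 = 1863225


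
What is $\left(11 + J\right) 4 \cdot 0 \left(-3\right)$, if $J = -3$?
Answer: $0$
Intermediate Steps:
$\left(11 + J\right) 4 \cdot 0 \left(-3\right) = \left(11 - 3\right) 4 \cdot 0 \left(-3\right) = 8 \cdot 0 \left(-3\right) = 8 \cdot 0 = 0$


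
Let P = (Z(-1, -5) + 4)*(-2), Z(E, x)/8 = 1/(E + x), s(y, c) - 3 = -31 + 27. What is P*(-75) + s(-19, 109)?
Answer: 399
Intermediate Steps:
s(y, c) = -1 (s(y, c) = 3 + (-31 + 27) = 3 - 4 = -1)
Z(E, x) = 8/(E + x)
P = -16/3 (P = (8/(-1 - 5) + 4)*(-2) = (8/(-6) + 4)*(-2) = (8*(-1/6) + 4)*(-2) = (-4/3 + 4)*(-2) = (8/3)*(-2) = -16/3 ≈ -5.3333)
P*(-75) + s(-19, 109) = -16/3*(-75) - 1 = 400 - 1 = 399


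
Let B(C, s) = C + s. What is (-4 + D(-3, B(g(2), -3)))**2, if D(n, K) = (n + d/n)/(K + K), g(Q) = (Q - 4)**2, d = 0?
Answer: 121/4 ≈ 30.250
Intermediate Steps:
g(Q) = (-4 + Q)**2
D(n, K) = n/(2*K) (D(n, K) = (n + 0/n)/(K + K) = (n + 0)/((2*K)) = n*(1/(2*K)) = n/(2*K))
(-4 + D(-3, B(g(2), -3)))**2 = (-4 + (1/2)*(-3)/((-4 + 2)**2 - 3))**2 = (-4 + (1/2)*(-3)/((-2)**2 - 3))**2 = (-4 + (1/2)*(-3)/(4 - 3))**2 = (-4 + (1/2)*(-3)/1)**2 = (-4 + (1/2)*(-3)*1)**2 = (-4 - 3/2)**2 = (-11/2)**2 = 121/4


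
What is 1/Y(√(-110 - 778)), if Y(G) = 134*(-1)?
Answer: -1/134 ≈ -0.0074627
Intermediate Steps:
Y(G) = -134
1/Y(√(-110 - 778)) = 1/(-134) = -1/134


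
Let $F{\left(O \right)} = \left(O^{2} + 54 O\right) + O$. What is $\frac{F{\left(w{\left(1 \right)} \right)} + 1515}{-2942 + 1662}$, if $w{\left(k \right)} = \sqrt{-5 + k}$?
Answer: $- \frac{1511}{1280} - \frac{11 i}{128} \approx -1.1805 - 0.085938 i$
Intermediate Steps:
$F{\left(O \right)} = O^{2} + 55 O$
$\frac{F{\left(w{\left(1 \right)} \right)} + 1515}{-2942 + 1662} = \frac{\sqrt{-5 + 1} \left(55 + \sqrt{-5 + 1}\right) + 1515}{-2942 + 1662} = \frac{\sqrt{-4} \left(55 + \sqrt{-4}\right) + 1515}{-1280} = \left(2 i \left(55 + 2 i\right) + 1515\right) \left(- \frac{1}{1280}\right) = \left(1515 + 2 i \left(55 + 2 i\right)\right) \left(- \frac{1}{1280}\right) = - \frac{303}{256} - \frac{i \left(55 + 2 i\right)}{640}$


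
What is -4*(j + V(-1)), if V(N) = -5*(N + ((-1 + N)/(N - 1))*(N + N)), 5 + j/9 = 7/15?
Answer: 516/5 ≈ 103.20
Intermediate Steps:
j = -204/5 (j = -45 + 9*(7/15) = -45 + 21/5 = -204/5 ≈ -40.800)
V(N) = -15*N (V(N) = -5*(N + ((-1 + N)/(-1 + N))*(2*N)) = -5*(N + 1*(2*N)) = -5*(N + 2*N) = -15*N)
-4*(j + V(-1)) = -4*(-204/5 - 15*(-1)) = -4*(-204/5 + 15) = -4*(-129/5) = 516/5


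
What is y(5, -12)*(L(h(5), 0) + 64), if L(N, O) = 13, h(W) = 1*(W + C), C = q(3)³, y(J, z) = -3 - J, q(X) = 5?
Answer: -616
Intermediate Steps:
C = 125 (C = 5³ = 125)
h(W) = 125 + W (h(W) = 1*(W + 125) = 1*(125 + W) = 125 + W)
y(5, -12)*(L(h(5), 0) + 64) = (-3 - 1*5)*(13 + 64) = (-3 - 5)*77 = -8*77 = -616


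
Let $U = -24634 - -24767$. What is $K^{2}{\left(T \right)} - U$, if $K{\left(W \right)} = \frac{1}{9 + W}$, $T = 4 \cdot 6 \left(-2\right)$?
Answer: $- \frac{202292}{1521} \approx -133.0$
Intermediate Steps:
$T = -48$ ($T = 24 \left(-2\right) = -48$)
$U = 133$ ($U = -24634 + 24767 = 133$)
$K^{2}{\left(T \right)} - U = \left(\frac{1}{9 - 48}\right)^{2} - 133 = \left(\frac{1}{-39}\right)^{2} - 133 = \left(- \frac{1}{39}\right)^{2} - 133 = \frac{1}{1521} - 133 = - \frac{202292}{1521}$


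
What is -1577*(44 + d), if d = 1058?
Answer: -1737854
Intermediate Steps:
-1577*(44 + d) = -1577*(44 + 1058) = -1577*1102 = -1737854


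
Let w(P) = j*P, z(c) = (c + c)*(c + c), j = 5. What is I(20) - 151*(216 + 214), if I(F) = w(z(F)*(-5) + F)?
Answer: -104830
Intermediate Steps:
z(c) = 4*c² (z(c) = (2*c)*(2*c) = 4*c²)
w(P) = 5*P
I(F) = -100*F² + 5*F (I(F) = 5*((4*F²)*(-5) + F) = 5*(-20*F² + F) = 5*(F - 20*F²) = -100*F² + 5*F)
I(20) - 151*(216 + 214) = 5*20*(1 - 20*20) - 151*(216 + 214) = 5*20*(1 - 400) - 151*430 = 5*20*(-399) - 64930 = -39900 - 64930 = -104830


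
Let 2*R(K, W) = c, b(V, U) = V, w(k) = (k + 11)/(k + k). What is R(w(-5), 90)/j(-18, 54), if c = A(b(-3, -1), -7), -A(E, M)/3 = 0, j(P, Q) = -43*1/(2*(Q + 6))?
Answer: 0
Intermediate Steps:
w(k) = (11 + k)/(2*k) (w(k) = (11 + k)/((2*k)) = (11 + k)*(1/(2*k)) = (11 + k)/(2*k))
j(P, Q) = -43/(12 + 2*Q) (j(P, Q) = -43*1/(2*(6 + Q)) = -43/(12 + 2*Q))
A(E, M) = 0 (A(E, M) = -3*0 = 0)
c = 0
R(K, W) = 0 (R(K, W) = (½)*0 = 0)
R(w(-5), 90)/j(-18, 54) = 0/((-43/(12 + 2*54))) = 0/((-43/(12 + 108))) = 0/((-43/120)) = 0/((-43*1/120)) = 0/(-43/120) = 0*(-120/43) = 0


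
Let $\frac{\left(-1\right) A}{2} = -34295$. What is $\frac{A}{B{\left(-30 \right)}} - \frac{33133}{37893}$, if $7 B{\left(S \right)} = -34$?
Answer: $- \frac{535138018}{37893} \approx -14122.0$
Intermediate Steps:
$A = 68590$ ($A = \left(-2\right) \left(-34295\right) = 68590$)
$B{\left(S \right)} = - \frac{34}{7}$ ($B{\left(S \right)} = \frac{1}{7} \left(-34\right) = - \frac{34}{7}$)
$\frac{A}{B{\left(-30 \right)}} - \frac{33133}{37893} = \frac{68590}{- \frac{34}{7}} - \frac{33133}{37893} = 68590 \left(- \frac{7}{34}\right) - \frac{1949}{2229} = - \frac{240065}{17} - \frac{1949}{2229} = - \frac{535138018}{37893}$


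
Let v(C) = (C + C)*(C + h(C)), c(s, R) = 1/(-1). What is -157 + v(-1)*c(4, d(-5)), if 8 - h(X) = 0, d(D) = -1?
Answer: -143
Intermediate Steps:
h(X) = 8 (h(X) = 8 - 1*0 = 8 + 0 = 8)
c(s, R) = -1
v(C) = 2*C*(8 + C) (v(C) = (C + C)*(C + 8) = (2*C)*(8 + C) = 2*C*(8 + C))
-157 + v(-1)*c(4, d(-5)) = -157 + (2*(-1)*(8 - 1))*(-1) = -157 + (2*(-1)*7)*(-1) = -157 - 14*(-1) = -157 + 14 = -143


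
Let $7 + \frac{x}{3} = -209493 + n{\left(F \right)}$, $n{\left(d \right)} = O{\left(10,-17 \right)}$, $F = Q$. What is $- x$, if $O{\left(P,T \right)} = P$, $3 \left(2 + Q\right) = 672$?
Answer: $628470$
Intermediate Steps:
$Q = 222$ ($Q = -2 + \frac{1}{3} \cdot 672 = -2 + 224 = 222$)
$F = 222$
$n{\left(d \right)} = 10$
$x = -628470$ ($x = -21 + 3 \left(-209493 + 10\right) = -21 + 3 \left(-209483\right) = -21 - 628449 = -628470$)
$- x = \left(-1\right) \left(-628470\right) = 628470$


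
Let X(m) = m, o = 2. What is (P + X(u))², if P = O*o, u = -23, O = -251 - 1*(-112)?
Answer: 90601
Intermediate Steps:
O = -139 (O = -251 + 112 = -139)
P = -278 (P = -139*2 = -278)
(P + X(u))² = (-278 - 23)² = (-301)² = 90601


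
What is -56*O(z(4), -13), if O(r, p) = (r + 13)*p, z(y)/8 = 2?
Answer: 21112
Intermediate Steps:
z(y) = 16 (z(y) = 8*2 = 16)
O(r, p) = p*(13 + r) (O(r, p) = (13 + r)*p = p*(13 + r))
-56*O(z(4), -13) = -(-728)*(13 + 16) = -(-728)*29 = -56*(-377) = 21112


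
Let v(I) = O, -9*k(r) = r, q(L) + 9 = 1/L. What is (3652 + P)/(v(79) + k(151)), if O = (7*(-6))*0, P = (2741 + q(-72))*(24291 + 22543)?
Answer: -4606325623/604 ≈ -7.6264e+6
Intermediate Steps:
q(L) = -9 + 1/L
P = 4606194151/36 (P = (2741 + (-9 + 1/(-72)))*(24291 + 22543) = (2741 + (-9 - 1/72))*46834 = (2741 - 649/72)*46834 = (196703/72)*46834 = 4606194151/36 ≈ 1.2795e+8)
k(r) = -r/9
O = 0 (O = -42*0 = 0)
v(I) = 0
(3652 + P)/(v(79) + k(151)) = (3652 + 4606194151/36)/(0 - ⅑*151) = 4606325623/(36*(0 - 151/9)) = 4606325623/(36*(-151/9)) = (4606325623/36)*(-9/151) = -4606325623/604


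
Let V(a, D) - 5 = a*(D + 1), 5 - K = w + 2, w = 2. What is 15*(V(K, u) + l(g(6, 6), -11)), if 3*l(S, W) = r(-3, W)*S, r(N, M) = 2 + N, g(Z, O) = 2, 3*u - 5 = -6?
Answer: 75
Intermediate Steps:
u = -⅓ (u = 5/3 + (⅓)*(-6) = 5/3 - 2 = -⅓ ≈ -0.33333)
K = 1 (K = 5 - (2 + 2) = 5 - 1*4 = 5 - 4 = 1)
V(a, D) = 5 + a*(1 + D) (V(a, D) = 5 + a*(D + 1) = 5 + a*(1 + D))
l(S, W) = -S/3 (l(S, W) = ((2 - 3)*S)/3 = (-S)/3 = -S/3)
15*(V(K, u) + l(g(6, 6), -11)) = 15*((5 + 1 - ⅓*1) - ⅓*2) = 15*((5 + 1 - ⅓) - ⅔) = 15*(17/3 - ⅔) = 15*5 = 75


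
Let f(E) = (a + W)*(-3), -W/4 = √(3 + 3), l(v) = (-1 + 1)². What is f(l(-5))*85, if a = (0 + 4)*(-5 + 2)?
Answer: 3060 + 1020*√6 ≈ 5558.5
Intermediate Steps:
l(v) = 0 (l(v) = 0² = 0)
W = -4*√6 (W = -4*√(3 + 3) = -4*√6 ≈ -9.7980)
a = -12 (a = 4*(-3) = -12)
f(E) = 36 + 12*√6 (f(E) = (-12 - 4*√6)*(-3) = 36 + 12*√6)
f(l(-5))*85 = (36 + 12*√6)*85 = 3060 + 1020*√6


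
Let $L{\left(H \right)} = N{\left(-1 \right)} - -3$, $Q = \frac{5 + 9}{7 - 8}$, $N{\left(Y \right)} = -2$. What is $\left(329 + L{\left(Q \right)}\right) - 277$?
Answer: $53$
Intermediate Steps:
$Q = -14$ ($Q = \frac{14}{-1} = 14 \left(-1\right) = -14$)
$L{\left(H \right)} = 1$ ($L{\left(H \right)} = -2 - -3 = -2 + 3 = 1$)
$\left(329 + L{\left(Q \right)}\right) - 277 = \left(329 + 1\right) - 277 = 330 - 277 = 53$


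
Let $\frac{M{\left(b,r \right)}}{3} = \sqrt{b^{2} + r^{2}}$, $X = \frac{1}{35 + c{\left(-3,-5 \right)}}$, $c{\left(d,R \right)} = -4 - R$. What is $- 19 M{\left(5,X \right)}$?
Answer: $- \frac{19 \sqrt{32401}}{12} \approx -285.0$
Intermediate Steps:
$X = \frac{1}{36}$ ($X = \frac{1}{35 - -1} = \frac{1}{35 + \left(-4 + 5\right)} = \frac{1}{35 + 1} = \frac{1}{36} \approx 0.027778$)
$M{\left(b,r \right)} = 3 \sqrt{b^{2} + r^{2}}$
$- 19 M{\left(5,X \right)} = - 19 \cdot 3 \sqrt{5^{2} + \left(\frac{1}{36}\right)^{2}} = - 19 \cdot 3 \sqrt{25 + \frac{1}{1296}} = - 19 \cdot 3 \sqrt{\frac{32401}{1296}} = - 19 \cdot 3 \frac{\sqrt{32401}}{36} = - 19 \frac{\sqrt{32401}}{12} = - \frac{19 \sqrt{32401}}{12}$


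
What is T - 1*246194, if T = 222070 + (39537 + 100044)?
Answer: 115457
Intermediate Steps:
T = 361651 (T = 222070 + 139581 = 361651)
T - 1*246194 = 361651 - 1*246194 = 361651 - 246194 = 115457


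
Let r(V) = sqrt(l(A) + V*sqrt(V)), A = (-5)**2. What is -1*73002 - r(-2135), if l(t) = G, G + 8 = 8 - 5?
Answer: -73002 - sqrt(-5 - 2135*I*sqrt(2135)) ≈ -73224.0 + 222.1*I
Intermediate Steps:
G = -5 (G = -8 + (8 - 5) = -8 + 3 = -5)
A = 25
l(t) = -5
r(V) = sqrt(-5 + V**(3/2)) (r(V) = sqrt(-5 + V*sqrt(V)) = sqrt(-5 + V**(3/2)))
-1*73002 - r(-2135) = -1*73002 - sqrt(-5 + (-2135)**(3/2)) = -73002 - sqrt(-5 - 2135*I*sqrt(2135))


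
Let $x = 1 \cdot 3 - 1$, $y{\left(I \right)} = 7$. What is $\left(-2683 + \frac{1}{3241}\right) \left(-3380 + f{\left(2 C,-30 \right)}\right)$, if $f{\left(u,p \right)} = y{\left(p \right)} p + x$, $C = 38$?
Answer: $\frac{31199819976}{3241} \approx 9.6266 \cdot 10^{6}$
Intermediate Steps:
$x = 2$ ($x = 3 - 1 = 2$)
$f{\left(u,p \right)} = 2 + 7 p$ ($f{\left(u,p \right)} = 7 p + 2 = 2 + 7 p$)
$\left(-2683 + \frac{1}{3241}\right) \left(-3380 + f{\left(2 C,-30 \right)}\right) = \left(-2683 + \frac{1}{3241}\right) \left(-3380 + \left(2 + 7 \left(-30\right)\right)\right) = \left(-2683 + \frac{1}{3241}\right) \left(-3380 + \left(2 - 210\right)\right) = - \frac{8695602 \left(-3380 - 208\right)}{3241} = \left(- \frac{8695602}{3241}\right) \left(-3588\right) = \frac{31199819976}{3241}$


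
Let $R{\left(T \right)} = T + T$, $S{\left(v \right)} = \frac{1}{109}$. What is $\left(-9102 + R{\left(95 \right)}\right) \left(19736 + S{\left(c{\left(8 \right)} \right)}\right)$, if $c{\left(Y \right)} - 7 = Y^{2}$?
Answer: $- \frac{19171717200}{109} \approx -1.7589 \cdot 10^{8}$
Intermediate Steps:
$c{\left(Y \right)} = 7 + Y^{2}$
$S{\left(v \right)} = \frac{1}{109}$
$R{\left(T \right)} = 2 T$
$\left(-9102 + R{\left(95 \right)}\right) \left(19736 + S{\left(c{\left(8 \right)} \right)}\right) = \left(-9102 + 2 \cdot 95\right) \left(19736 + \frac{1}{109}\right) = \left(-9102 + 190\right) \frac{2151225}{109} = \left(-8912\right) \frac{2151225}{109} = - \frac{19171717200}{109}$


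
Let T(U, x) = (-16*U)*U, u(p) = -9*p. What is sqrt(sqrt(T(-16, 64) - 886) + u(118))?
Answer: sqrt(-1062 + I*sqrt(4982)) ≈ 1.0824 + 32.606*I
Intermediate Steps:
T(U, x) = -16*U**2
sqrt(sqrt(T(-16, 64) - 886) + u(118)) = sqrt(sqrt(-16*(-16)**2 - 886) - 9*118) = sqrt(sqrt(-16*256 - 886) - 1062) = sqrt(sqrt(-4096 - 886) - 1062) = sqrt(sqrt(-4982) - 1062) = sqrt(I*sqrt(4982) - 1062) = sqrt(-1062 + I*sqrt(4982))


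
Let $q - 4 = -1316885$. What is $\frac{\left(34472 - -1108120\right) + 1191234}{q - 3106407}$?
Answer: $- \frac{1166913}{2211644} \approx -0.52762$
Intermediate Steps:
$q = -1316881$ ($q = 4 - 1316885 = -1316881$)
$\frac{\left(34472 - -1108120\right) + 1191234}{q - 3106407} = \frac{\left(34472 - -1108120\right) + 1191234}{-1316881 - 3106407} = \frac{\left(34472 + 1108120\right) + 1191234}{-4423288} = \left(1142592 + 1191234\right) \left(- \frac{1}{4423288}\right) = 2333826 \left(- \frac{1}{4423288}\right) = - \frac{1166913}{2211644}$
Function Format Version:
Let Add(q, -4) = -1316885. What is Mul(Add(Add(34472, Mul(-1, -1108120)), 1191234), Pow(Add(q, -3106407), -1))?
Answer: Rational(-1166913, 2211644) ≈ -0.52762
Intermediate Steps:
q = -1316881 (q = Add(4, -1316885) = -1316881)
Mul(Add(Add(34472, Mul(-1, -1108120)), 1191234), Pow(Add(q, -3106407), -1)) = Mul(Add(Add(34472, Mul(-1, -1108120)), 1191234), Pow(Add(-1316881, -3106407), -1)) = Mul(Add(Add(34472, 1108120), 1191234), Pow(-4423288, -1)) = Mul(Add(1142592, 1191234), Rational(-1, 4423288)) = Mul(2333826, Rational(-1, 4423288)) = Rational(-1166913, 2211644)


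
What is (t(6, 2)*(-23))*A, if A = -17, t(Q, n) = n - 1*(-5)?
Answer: 2737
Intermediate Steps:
t(Q, n) = 5 + n (t(Q, n) = n + 5 = 5 + n)
(t(6, 2)*(-23))*A = ((5 + 2)*(-23))*(-17) = (7*(-23))*(-17) = -161*(-17) = 2737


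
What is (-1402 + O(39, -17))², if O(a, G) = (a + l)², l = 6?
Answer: 388129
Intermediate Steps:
O(a, G) = (6 + a)² (O(a, G) = (a + 6)² = (6 + a)²)
(-1402 + O(39, -17))² = (-1402 + (6 + 39)²)² = (-1402 + 45²)² = (-1402 + 2025)² = 623² = 388129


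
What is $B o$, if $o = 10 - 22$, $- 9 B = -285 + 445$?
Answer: $\frac{640}{3} \approx 213.33$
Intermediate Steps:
$B = - \frac{160}{9}$ ($B = - \frac{-285 + 445}{9} = \left(- \frac{1}{9}\right) 160 = - \frac{160}{9} \approx -17.778$)
$o = -12$
$B o = \left(- \frac{160}{9}\right) \left(-12\right) = \frac{640}{3}$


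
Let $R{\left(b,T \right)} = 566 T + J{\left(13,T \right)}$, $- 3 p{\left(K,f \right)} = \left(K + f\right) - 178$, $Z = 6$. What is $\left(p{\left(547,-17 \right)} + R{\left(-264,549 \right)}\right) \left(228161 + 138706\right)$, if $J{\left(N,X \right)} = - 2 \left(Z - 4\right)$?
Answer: $113953537182$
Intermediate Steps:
$J{\left(N,X \right)} = -4$ ($J{\left(N,X \right)} = - 2 \left(6 - 4\right) = \left(-2\right) 2 = -4$)
$p{\left(K,f \right)} = \frac{178}{3} - \frac{K}{3} - \frac{f}{3}$ ($p{\left(K,f \right)} = - \frac{\left(K + f\right) - 178}{3} = - \frac{-178 + K + f}{3} = \frac{178}{3} - \frac{K}{3} - \frac{f}{3}$)
$R{\left(b,T \right)} = -4 + 566 T$ ($R{\left(b,T \right)} = 566 T - 4 = -4 + 566 T$)
$\left(p{\left(547,-17 \right)} + R{\left(-264,549 \right)}\right) \left(228161 + 138706\right) = \left(\left(\frac{178}{3} - \frac{547}{3} - - \frac{17}{3}\right) + \left(-4 + 566 \cdot 549\right)\right) \left(228161 + 138706\right) = \left(\left(\frac{178}{3} - \frac{547}{3} + \frac{17}{3}\right) + \left(-4 + 310734\right)\right) 366867 = \left(- \frac{352}{3} + 310730\right) 366867 = \frac{931838}{3} \cdot 366867 = 113953537182$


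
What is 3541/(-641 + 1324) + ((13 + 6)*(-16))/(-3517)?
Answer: 12661329/2402111 ≈ 5.2709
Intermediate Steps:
3541/(-641 + 1324) + ((13 + 6)*(-16))/(-3517) = 3541/683 + (19*(-16))*(-1/3517) = 3541*(1/683) - 304*(-1/3517) = 3541/683 + 304/3517 = 12661329/2402111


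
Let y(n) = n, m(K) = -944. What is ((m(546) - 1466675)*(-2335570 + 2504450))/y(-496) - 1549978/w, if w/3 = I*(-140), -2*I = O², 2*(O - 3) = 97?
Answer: 17255808373511389/34532295 ≈ 4.9970e+8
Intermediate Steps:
O = 103/2 (O = 3 + (½)*97 = 3 + 97/2 = 103/2 ≈ 51.500)
I = -10609/8 (I = -(103/2)²/2 = -½*10609/4 = -10609/8 ≈ -1326.1)
w = 1113945/2 (w = 3*(-10609/8*(-140)) = 3*(371315/2) = 1113945/2 ≈ 5.5697e+5)
((m(546) - 1466675)*(-2335570 + 2504450))/y(-496) - 1549978/w = ((-944 - 1466675)*(-2335570 + 2504450))/(-496) - 1549978/1113945/2 = -1467619*168880*(-1/496) - 1549978*2/1113945 = -247851496720*(-1/496) - 3099956/1113945 = 15490718545/31 - 3099956/1113945 = 17255808373511389/34532295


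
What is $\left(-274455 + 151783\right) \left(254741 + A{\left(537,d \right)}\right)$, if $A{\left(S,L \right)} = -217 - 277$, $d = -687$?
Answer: $-31188987984$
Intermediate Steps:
$A{\left(S,L \right)} = -494$ ($A{\left(S,L \right)} = -217 - 277 = -494$)
$\left(-274455 + 151783\right) \left(254741 + A{\left(537,d \right)}\right) = \left(-274455 + 151783\right) \left(254741 - 494\right) = \left(-122672\right) 254247 = -31188987984$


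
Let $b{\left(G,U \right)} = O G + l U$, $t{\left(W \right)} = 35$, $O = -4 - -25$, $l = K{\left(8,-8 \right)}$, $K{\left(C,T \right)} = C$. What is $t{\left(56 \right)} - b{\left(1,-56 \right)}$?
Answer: $462$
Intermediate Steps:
$l = 8$
$O = 21$ ($O = -4 + 25 = 21$)
$b{\left(G,U \right)} = 8 U + 21 G$ ($b{\left(G,U \right)} = 21 G + 8 U = 8 U + 21 G$)
$t{\left(56 \right)} - b{\left(1,-56 \right)} = 35 - \left(8 \left(-56\right) + 21 \cdot 1\right) = 35 - \left(-448 + 21\right) = 35 - -427 = 35 + 427 = 462$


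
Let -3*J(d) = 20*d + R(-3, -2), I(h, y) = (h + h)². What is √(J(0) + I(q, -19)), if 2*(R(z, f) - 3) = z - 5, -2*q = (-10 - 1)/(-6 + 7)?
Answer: 2*√273/3 ≈ 11.015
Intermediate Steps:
q = 11/2 (q = -(-10 - 1)/(2*(-6 + 7)) = -(-11)/(2*1) = -(-11)/2 = -½*(-11) = 11/2 ≈ 5.5000)
R(z, f) = ½ + z/2 (R(z, f) = 3 + (z - 5)/2 = 3 + (-5 + z)/2 = 3 + (-5/2 + z/2) = ½ + z/2)
I(h, y) = 4*h² (I(h, y) = (2*h)² = 4*h²)
J(d) = ⅓ - 20*d/3 (J(d) = -(20*d + (½ + (½)*(-3)))/3 = -(20*d + (½ - 3/2))/3 = -(20*d - 1)/3 = -(-1 + 20*d)/3 = ⅓ - 20*d/3)
√(J(0) + I(q, -19)) = √((⅓ - 20/3*0) + 4*(11/2)²) = √((⅓ + 0) + 4*(121/4)) = √(⅓ + 121) = √(364/3) = 2*√273/3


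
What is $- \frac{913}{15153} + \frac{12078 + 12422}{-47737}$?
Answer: $- \frac{414832381}{723358761} \approx -0.57348$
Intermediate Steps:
$- \frac{913}{15153} + \frac{12078 + 12422}{-47737} = \left(-913\right) \frac{1}{15153} + 24500 \left(- \frac{1}{47737}\right) = - \frac{913}{15153} - \frac{24500}{47737} = - \frac{414832381}{723358761}$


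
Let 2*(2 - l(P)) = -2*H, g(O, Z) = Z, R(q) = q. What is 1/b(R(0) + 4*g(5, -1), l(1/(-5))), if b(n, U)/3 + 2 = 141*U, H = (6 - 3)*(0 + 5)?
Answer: 1/7185 ≈ 0.00013918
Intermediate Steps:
H = 15 (H = 3*5 = 15)
l(P) = 17 (l(P) = 2 - (-1)*15 = 2 - ½*(-30) = 2 + 15 = 17)
b(n, U) = -6 + 423*U (b(n, U) = -6 + 3*(141*U) = -6 + 423*U)
1/b(R(0) + 4*g(5, -1), l(1/(-5))) = 1/(-6 + 423*17) = 1/(-6 + 7191) = 1/7185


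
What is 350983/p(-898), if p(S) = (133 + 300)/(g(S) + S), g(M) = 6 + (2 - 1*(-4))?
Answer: -310970938/433 ≈ -7.1818e+5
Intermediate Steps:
g(M) = 12 (g(M) = 6 + (2 + 4) = 6 + 6 = 12)
p(S) = 433/(12 + S) (p(S) = (133 + 300)/(12 + S) = 433/(12 + S))
350983/p(-898) = 350983/((433/(12 - 898))) = 350983/((433/(-886))) = 350983/((433*(-1/886))) = 350983/(-433/886) = 350983*(-886/433) = -310970938/433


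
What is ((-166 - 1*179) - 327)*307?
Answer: -206304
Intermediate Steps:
((-166 - 1*179) - 327)*307 = ((-166 - 179) - 327)*307 = (-345 - 327)*307 = -672*307 = -206304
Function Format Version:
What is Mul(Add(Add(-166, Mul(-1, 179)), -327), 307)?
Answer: -206304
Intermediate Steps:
Mul(Add(Add(-166, Mul(-1, 179)), -327), 307) = Mul(Add(Add(-166, -179), -327), 307) = Mul(Add(-345, -327), 307) = Mul(-672, 307) = -206304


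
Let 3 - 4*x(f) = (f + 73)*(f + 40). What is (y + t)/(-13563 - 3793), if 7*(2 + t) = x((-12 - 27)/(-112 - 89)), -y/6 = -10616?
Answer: -1141804749/311644336 ≈ -3.6638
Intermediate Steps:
y = 63696 (y = -6*(-10616) = 63696)
x(f) = ¾ - (40 + f)*(73 + f)/4 (x(f) = ¾ - (f + 73)*(f + 40)/4 = ¾ - (73 + f)*(40 + f)/4 = ¾ - (40 + f)*(73 + f)/4)
t = -1920627/17956 (t = -2 + (-2917/4 - 113*(-12 - 27)/(4*(-112 - 89)) - (-12 - 27)²/(-112 - 89)²/4)/7 = -2 + (-2917/4 - (-4407)/(4*(-201)) - (-39/(-201))²/4)/7 = -2 + (-2917/4 - (-4407)*(-1)/(4*201) - (-39*(-1/201))²/4)/7 = -2 + (-2917/4 - 113/4*13/67 - (13/67)²/4)/7 = -2 + (-2917/4 - 1469/268 - ¼*169/4489)/7 = -2 + (-2917/4 - 1469/268 - 169/17956)/7 = -2 + (⅐)*(-13193005/17956) = -2 - 1884715/17956 = -1920627/17956 ≈ -106.96)
(y + t)/(-13563 - 3793) = (63696 - 1920627/17956)/(-13563 - 3793) = (1141804749/17956)/(-17356) = (1141804749/17956)*(-1/17356) = -1141804749/311644336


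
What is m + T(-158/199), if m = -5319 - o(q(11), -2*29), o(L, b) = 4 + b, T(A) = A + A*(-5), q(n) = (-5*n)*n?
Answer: -1047103/199 ≈ -5261.8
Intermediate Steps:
q(n) = -5*n**2
T(A) = -4*A (T(A) = A - 5*A = -4*A)
m = -5265 (m = -5319 - (4 - 2*29) = -5319 - (4 - 58) = -5319 - 1*(-54) = -5319 + 54 = -5265)
m + T(-158/199) = -5265 - (-632)/199 = -5265 - 4*(-158/199) = -5265 + 632/199 = -1047103/199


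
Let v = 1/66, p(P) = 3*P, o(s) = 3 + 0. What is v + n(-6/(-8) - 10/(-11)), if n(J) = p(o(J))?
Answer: 595/66 ≈ 9.0152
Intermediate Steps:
o(s) = 3
v = 1/66 ≈ 0.015152
n(J) = 9 (n(J) = 3*3 = 9)
v + n(-6/(-8) - 10/(-11)) = 1/66 + 9 = 595/66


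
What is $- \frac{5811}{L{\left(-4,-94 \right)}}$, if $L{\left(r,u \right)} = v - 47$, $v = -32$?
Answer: $\frac{5811}{79} \approx 73.557$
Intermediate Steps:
$L{\left(r,u \right)} = -79$ ($L{\left(r,u \right)} = -32 - 47 = -79$)
$- \frac{5811}{L{\left(-4,-94 \right)}} = - \frac{5811}{-79} = \left(-5811\right) \left(- \frac{1}{79}\right) = \frac{5811}{79}$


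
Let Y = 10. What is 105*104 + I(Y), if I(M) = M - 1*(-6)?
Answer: 10936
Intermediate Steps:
I(M) = 6 + M (I(M) = M + 6 = 6 + M)
105*104 + I(Y) = 105*104 + (6 + 10) = 10920 + 16 = 10936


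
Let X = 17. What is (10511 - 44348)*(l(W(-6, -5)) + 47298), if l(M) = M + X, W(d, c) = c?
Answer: -1600828470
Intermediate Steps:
l(M) = 17 + M (l(M) = M + 17 = 17 + M)
(10511 - 44348)*(l(W(-6, -5)) + 47298) = (10511 - 44348)*((17 - 5) + 47298) = -33837*(12 + 47298) = -33837*47310 = -1600828470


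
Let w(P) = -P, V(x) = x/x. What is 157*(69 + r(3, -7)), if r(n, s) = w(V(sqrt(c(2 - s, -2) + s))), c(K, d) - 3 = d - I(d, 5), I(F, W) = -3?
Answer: 10676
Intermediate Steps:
c(K, d) = 6 + d (c(K, d) = 3 + (d - 1*(-3)) = 3 + (d + 3) = 3 + (3 + d) = 6 + d)
V(x) = 1
r(n, s) = -1 (r(n, s) = -1*1 = -1)
157*(69 + r(3, -7)) = 157*(69 - 1) = 157*68 = 10676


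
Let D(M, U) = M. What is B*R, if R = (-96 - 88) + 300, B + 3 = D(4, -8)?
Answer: 116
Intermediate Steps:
B = 1 (B = -3 + 4 = 1)
R = 116 (R = -184 + 300 = 116)
B*R = 1*116 = 116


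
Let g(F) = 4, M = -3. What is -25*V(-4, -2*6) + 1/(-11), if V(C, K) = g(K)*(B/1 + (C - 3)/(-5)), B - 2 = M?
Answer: -441/11 ≈ -40.091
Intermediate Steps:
B = -1 (B = 2 - 3 = -1)
V(C, K) = -8/5 - 4*C/5 (V(C, K) = 4*(-1/1 + (C - 3)/(-5)) = 4*(-1*1 + (-3 + C)*(-1/5)) = 4*(-1 + (3/5 - C/5)) = 4*(-2/5 - C/5) = -8/5 - 4*C/5)
-25*V(-4, -2*6) + 1/(-11) = -25*(-8/5 - 4/5*(-4)) + 1/(-11) = -25*(-8/5 + 16/5) - 1/11 = -25*8/5 - 1/11 = -40 - 1/11 = -441/11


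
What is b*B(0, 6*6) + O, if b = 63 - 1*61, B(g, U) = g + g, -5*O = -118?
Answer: 118/5 ≈ 23.600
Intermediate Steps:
O = 118/5 (O = -⅕*(-118) = 118/5 ≈ 23.600)
B(g, U) = 2*g
b = 2 (b = 63 - 61 = 2)
b*B(0, 6*6) + O = 2*(2*0) + 118/5 = 2*0 + 118/5 = 0 + 118/5 = 118/5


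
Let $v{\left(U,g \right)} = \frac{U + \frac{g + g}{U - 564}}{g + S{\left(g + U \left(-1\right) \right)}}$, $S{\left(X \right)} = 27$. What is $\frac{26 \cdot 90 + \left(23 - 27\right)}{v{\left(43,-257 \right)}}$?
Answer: $- \frac{279922880}{22917} \approx -12215.0$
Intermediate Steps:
$v{\left(U,g \right)} = \frac{U + \frac{2 g}{-564 + U}}{27 + g}$ ($v{\left(U,g \right)} = \frac{U + \frac{g + g}{U - 564}}{g + 27} = \frac{U + \frac{2 g}{-564 + U}}{27 + g}$)
$\frac{26 \cdot 90 + \left(23 - 27\right)}{v{\left(43,-257 \right)}} = \frac{26 \cdot 90 + \left(23 - 27\right)}{\frac{1}{-15228 - -144948 + 27 \cdot 43 + 43 \left(-257\right)} \left(43^{2} - 24252 + 2 \left(-257\right)\right)} = \frac{2340 + \left(23 - 27\right)}{\frac{1}{-15228 + 144948 + 1161 - 11051} \left(1849 - 24252 - 514\right)} = \frac{2340 - 4}{\frac{1}{119830} \left(-22917\right)} = \frac{2336}{\frac{1}{119830} \left(-22917\right)} = \frac{2336}{- \frac{22917}{119830}} = 2336 \left(- \frac{119830}{22917}\right) = - \frac{279922880}{22917}$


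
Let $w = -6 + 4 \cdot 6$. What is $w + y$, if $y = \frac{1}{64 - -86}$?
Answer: $\frac{2701}{150} \approx 18.007$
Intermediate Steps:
$w = 18$ ($w = -6 + 24 = 18$)
$y = \frac{1}{150}$ ($y = \frac{1}{64 + 86} = \frac{1}{150} \approx 0.0066667$)
$w + y = 18 + \frac{1}{150} = \frac{2701}{150}$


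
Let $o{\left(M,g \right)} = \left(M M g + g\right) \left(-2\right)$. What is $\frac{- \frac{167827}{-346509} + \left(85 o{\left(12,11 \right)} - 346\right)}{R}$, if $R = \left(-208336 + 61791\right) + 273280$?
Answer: $- \frac{13439377091}{6273545445} \approx -2.1422$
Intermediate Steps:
$R = 126735$ ($R = -146545 + 273280 = 126735$)
$o{\left(M,g \right)} = - 2 g - 2 g M^{2}$ ($o{\left(M,g \right)} = \left(M^{2} g + g\right) \left(-2\right) = \left(g M^{2} + g\right) \left(-2\right) = \left(g + g M^{2}\right) \left(-2\right) = - 2 g - 2 g M^{2}$)
$\frac{- \frac{167827}{-346509} + \left(85 o{\left(12,11 \right)} - 346\right)}{R} = \frac{- \frac{167827}{-346509} + \left(85 \left(\left(-2\right) 11 \left(1 + 12^{2}\right)\right) - 346\right)}{126735} = \left(\left(-167827\right) \left(- \frac{1}{346509}\right) + \left(85 \left(\left(-2\right) 11 \left(1 + 144\right)\right) - 346\right)\right) \frac{1}{126735} = \left(\frac{167827}{346509} + \left(85 \left(\left(-2\right) 11 \cdot 145\right) - 346\right)\right) \frac{1}{126735} = \left(\frac{167827}{346509} + \left(85 \left(-3190\right) - 346\right)\right) \frac{1}{126735} = \left(\frac{167827}{346509} - 271496\right) \frac{1}{126735} = \left(- \frac{94075639637}{346509}\right) \frac{1}{126735} = - \frac{13439377091}{6273545445}$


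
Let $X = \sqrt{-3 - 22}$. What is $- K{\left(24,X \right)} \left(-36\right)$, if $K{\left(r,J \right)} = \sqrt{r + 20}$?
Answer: $72 \sqrt{11} \approx 238.8$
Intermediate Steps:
$X = 5 i$ ($X = \sqrt{-25} = 5 i \approx 5.0 i$)
$K{\left(r,J \right)} = \sqrt{20 + r}$
$- K{\left(24,X \right)} \left(-36\right) = - \sqrt{20 + 24} \left(-36\right) = - \sqrt{44} \left(-36\right) = - 2 \sqrt{11} \left(-36\right) = - \left(-72\right) \sqrt{11} = 72 \sqrt{11}$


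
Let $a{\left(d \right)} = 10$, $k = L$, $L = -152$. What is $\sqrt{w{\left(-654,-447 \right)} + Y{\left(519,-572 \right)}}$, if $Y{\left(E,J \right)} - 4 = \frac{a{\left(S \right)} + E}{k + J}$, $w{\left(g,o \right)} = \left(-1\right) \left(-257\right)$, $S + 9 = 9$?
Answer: $\frac{13 \sqrt{201815}}{362} \approx 16.133$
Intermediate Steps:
$S = 0$ ($S = -9 + 9 = 0$)
$k = -152$
$w{\left(g,o \right)} = 257$
$Y{\left(E,J \right)} = 4 + \frac{10 + E}{-152 + J}$
$\sqrt{w{\left(-654,-447 \right)} + Y{\left(519,-572 \right)}} = \sqrt{257 + \frac{-598 + 519 + 4 \left(-572\right)}{-152 - 572}} = \sqrt{257 + \frac{-598 + 519 - 2288}{-724}} = \sqrt{257 - - \frac{2367}{724}} = \sqrt{257 + \frac{2367}{724}} = \sqrt{\frac{188435}{724}} = \frac{13 \sqrt{201815}}{362}$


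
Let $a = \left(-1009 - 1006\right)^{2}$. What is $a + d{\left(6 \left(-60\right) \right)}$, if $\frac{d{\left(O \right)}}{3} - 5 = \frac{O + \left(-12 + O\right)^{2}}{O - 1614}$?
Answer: $\frac{1335749948}{329} \approx 4.06 \cdot 10^{6}$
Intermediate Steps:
$d{\left(O \right)} = 15 + \frac{3 \left(O + \left(-12 + O\right)^{2}\right)}{-1614 + O}$ ($d{\left(O \right)} = 15 + 3 \frac{O + \left(-12 + O\right)^{2}}{O - 1614} = 15 + 3 \frac{O + \left(-12 + O\right)^{2}}{-1614 + O} = 15 + \frac{3 \left(O + \left(-12 + O\right)^{2}\right)}{-1614 + O}$)
$a = 4060225$ ($a = \left(-2015\right)^{2} = 4060225$)
$a + d{\left(6 \left(-60\right) \right)} = 4060225 + \frac{3 \left(-7926 + \left(6 \left(-60\right)\right)^{2} - 18 \cdot 6 \left(-60\right)\right)}{-1614 + 6 \left(-60\right)} = 4060225 + \frac{3 \left(-7926 + \left(-360\right)^{2} - -6480\right)}{-1614 - 360} = 4060225 + \frac{3 \left(-7926 + 129600 + 6480\right)}{-1974} = 4060225 + 3 \left(- \frac{1}{1974}\right) 128154 = 4060225 - \frac{64077}{329} = \frac{1335749948}{329}$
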